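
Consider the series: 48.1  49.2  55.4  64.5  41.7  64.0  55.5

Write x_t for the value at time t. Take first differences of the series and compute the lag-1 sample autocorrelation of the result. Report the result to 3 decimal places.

-0.717

First differences Δx: 1.1, 6.2, 9.1, -22.8, 22.3, -8.5
Mean of differences = 1.2333
Numerator Σ(Δx_t−Δx̄)(Δx_{t+1}−Δx̄) = -862.0044
Denominator Σ(Δx_t−Δx̄)² = 1202.7133
r_1(Δx) = -862.0044 / 1202.7133 = -0.717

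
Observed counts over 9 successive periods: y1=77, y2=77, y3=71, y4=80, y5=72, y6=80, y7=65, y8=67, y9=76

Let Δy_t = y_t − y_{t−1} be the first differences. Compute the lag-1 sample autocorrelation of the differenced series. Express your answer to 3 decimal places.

First differences Δy: 0, -6, 9, -8, 8, -15, 2, 9
Mean of differences = -0.1250
Numerator Σ(Δy_t−Δȳ)(Δy_{t+1}−Δȳ) = -323.2656
Denominator Σ(Δy_t−Δȳ)² = 554.8750
r_1(Δy) = -323.2656 / 554.8750 = -0.583

-0.583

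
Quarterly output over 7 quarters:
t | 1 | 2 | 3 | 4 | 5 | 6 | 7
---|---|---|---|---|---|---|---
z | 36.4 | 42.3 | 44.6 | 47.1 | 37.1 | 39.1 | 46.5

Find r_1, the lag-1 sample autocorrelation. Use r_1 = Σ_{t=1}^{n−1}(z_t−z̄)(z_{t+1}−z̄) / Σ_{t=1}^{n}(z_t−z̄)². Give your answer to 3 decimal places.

-0.098

Mean z̄ = (36.4 + 42.3 + 44.6 + 47.1 + 37.1 + 39.1 + 46.5)/7 = 41.8714
Numerator Σ_{t=1}^{6}(z_t−z̄)(z_{t+1}−z̄) = -11.4608
Denominator Σ(z_t−z̄)² = 116.7743
r_1 = -11.4608 / 116.7743 = -0.098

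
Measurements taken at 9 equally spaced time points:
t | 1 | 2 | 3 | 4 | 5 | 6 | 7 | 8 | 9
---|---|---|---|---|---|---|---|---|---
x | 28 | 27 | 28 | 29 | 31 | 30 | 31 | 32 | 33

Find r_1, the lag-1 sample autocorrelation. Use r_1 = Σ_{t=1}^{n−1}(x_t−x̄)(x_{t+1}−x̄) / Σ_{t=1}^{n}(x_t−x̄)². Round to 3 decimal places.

Mean x̄ = (28 + 27 + 28 + 29 + 31 + 30 + 31 + 32 + 33)/9 = 29.8889
Numerator Σ_{t=1}^{8}(x_t−x̄)(x_{t+1}−x̄) = 20.7654
Denominator Σ(x_t−x̄)² = 32.8889
r_1 = 20.7654 / 32.8889 = 0.631

0.631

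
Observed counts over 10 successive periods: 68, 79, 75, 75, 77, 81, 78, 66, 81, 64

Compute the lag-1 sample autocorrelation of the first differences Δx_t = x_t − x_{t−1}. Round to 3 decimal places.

First differences Δx: 11, -4, 0, 2, 4, -3, -12, 15, -17
Mean of differences = -0.4444
Numerator Σ(Δx_t−Δx̄)(Δx_{t+1}−Δx̄) = -446.3086
Denominator Σ(Δx_t−Δx̄)² = 822.2222
r_1(Δx) = -446.3086 / 822.2222 = -0.543

-0.543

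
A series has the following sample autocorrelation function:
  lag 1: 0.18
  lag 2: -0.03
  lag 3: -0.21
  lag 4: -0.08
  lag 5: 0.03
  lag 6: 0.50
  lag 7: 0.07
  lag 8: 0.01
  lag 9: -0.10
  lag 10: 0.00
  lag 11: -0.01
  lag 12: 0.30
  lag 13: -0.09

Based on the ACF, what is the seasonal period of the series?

6

The largest autocorrelation is r_6 = 0.50, with a weaker echo at lag 12 (0.30); the remaining lags stay at or below 0.18.
The dominant spike at lag 6 indicates a seasonal period of 6.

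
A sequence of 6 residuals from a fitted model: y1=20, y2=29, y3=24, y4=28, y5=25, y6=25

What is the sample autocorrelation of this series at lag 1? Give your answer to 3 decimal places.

-0.551

Mean ȳ = (20 + 29 + 24 + 28 + 25 + 25)/6 = 25.1667
Numerator Σ_{t=1}^{5}(y_t−ȳ)(y_{t+1}−ȳ) = -28.0278
Denominator Σ(y_t−ȳ)² = 50.8333
r_1 = -28.0278 / 50.8333 = -0.551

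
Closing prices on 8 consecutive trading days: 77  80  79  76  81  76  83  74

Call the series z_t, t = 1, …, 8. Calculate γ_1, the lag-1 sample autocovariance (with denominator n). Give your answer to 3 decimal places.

-5.727

Mean z̄ = (77 + 80 + 79 + 76 + 81 + 76 + 83 + 74)/8 = 78.2500
Σ_{t=1}^{7}(z_t−z̄)(z_{t+1}−z̄) = -45.8125
γ_1 = -45.8125 / 8 = -5.727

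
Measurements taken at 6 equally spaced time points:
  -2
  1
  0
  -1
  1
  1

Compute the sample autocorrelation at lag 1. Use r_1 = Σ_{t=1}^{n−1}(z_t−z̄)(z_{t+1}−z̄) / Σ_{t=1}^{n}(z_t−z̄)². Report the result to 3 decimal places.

-0.250

Mean z̄ = (-2 + 1 + 0 − 1 + 1 + 1)/6 = 0.0000
Deviations from mean: -2.0000, 1.0000, 0.0000, -1.0000, 1.0000, 1.0000
Σ(z_t−z̄)(z_{t+1}−z̄) = (-2.0000) + (0.0000) + (0.0000) + (-1.0000) + (1.0000) = -2.0000
Denominator Σ(z_t−z̄)² = 8.0000
r_1 = -2.0000 / 8.0000 = -0.250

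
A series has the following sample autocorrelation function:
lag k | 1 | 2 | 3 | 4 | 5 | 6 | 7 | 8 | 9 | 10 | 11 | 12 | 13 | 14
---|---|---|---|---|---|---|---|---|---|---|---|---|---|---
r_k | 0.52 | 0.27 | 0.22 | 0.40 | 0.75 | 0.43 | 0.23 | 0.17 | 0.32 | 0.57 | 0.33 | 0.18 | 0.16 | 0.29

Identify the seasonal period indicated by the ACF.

5

The largest autocorrelation is r_5 = 0.75, with a weaker echo at lag 10 (0.57); the remaining lags stay at or below 0.52. The elevated value at lag 1 (0.52), dropping to 0.27 at lag 2, reflects decaying short-term dependence rather than seasonality.
The dominant spike at lag 5 indicates a seasonal period of 5.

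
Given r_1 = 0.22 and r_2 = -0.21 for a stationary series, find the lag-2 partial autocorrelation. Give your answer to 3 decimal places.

-0.272

φ_{22} = (r_2 − r_1²) / (1 − r_1²)
r_1² = (0.22)² = 0.0484
Numerator = -0.21 − 0.0484 = -0.2584; denominator = 1 − 0.0484 = 0.9516
φ_{22} = -0.2584 / 0.9516 = -0.272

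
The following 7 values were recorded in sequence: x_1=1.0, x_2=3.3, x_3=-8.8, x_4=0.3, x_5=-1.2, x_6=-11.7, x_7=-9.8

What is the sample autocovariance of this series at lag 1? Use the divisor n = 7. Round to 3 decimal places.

Mean x̄ = (1.0 + 3.3 − 8.8 + 0.3 − 1.2 − 11.7 − 9.8)/7 = -3.8429
Deviations: 4.8429, 7.1429, -4.9571, 4.1429, 2.6429, -7.8571, -5.9571
Σ_{t=1}^{6}(x_t−x̄)(x_{t+1}−x̄) = 15.6367
γ_1 = 15.6367 / 7 = 2.234

2.234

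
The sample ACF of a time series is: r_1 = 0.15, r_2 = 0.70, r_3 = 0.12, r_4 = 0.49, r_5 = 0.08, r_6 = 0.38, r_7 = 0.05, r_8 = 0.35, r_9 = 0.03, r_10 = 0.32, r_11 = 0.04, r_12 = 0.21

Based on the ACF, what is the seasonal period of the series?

The largest autocorrelation is r_2 = 0.70, with weaker echoes at lags 4 (0.49), 6 (0.38), 8 (0.35), 10 (0.32) and 12 (0.21); the remaining lags stay at or below 0.15.
The dominant spike at lag 2 indicates a seasonal period of 2.

2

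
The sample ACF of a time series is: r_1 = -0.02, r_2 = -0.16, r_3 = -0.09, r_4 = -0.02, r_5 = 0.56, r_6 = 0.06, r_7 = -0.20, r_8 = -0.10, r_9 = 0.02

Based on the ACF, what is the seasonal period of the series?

The largest autocorrelation is r_5 = 0.56; the remaining lags stay at or below 0.06.
The dominant spike at lag 5 indicates a seasonal period of 5.

5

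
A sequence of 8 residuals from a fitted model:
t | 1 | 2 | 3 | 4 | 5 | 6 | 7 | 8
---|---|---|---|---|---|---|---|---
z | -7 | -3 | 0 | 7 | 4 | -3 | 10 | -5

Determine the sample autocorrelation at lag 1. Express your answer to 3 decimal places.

-0.191

Mean z̄ = (-7 − 3 + 0 + 7 + 4 − 3 + 10 − 5)/8 = 0.3750
Deviations from mean: -7.3750, -3.3750, -0.3750, 6.6250, 3.6250, -3.3750, 9.6250, -5.3750
Σ(z_t−z̄)(z_{t+1}−z̄) = (24.8906) + (1.2656) + (-2.4844) + (24.0156) + (-12.2344) + (-32.4844) + (-51.7344) = -48.7656
Denominator Σ(z_t−z̄)² = 255.8750
r_1 = -48.7656 / 255.8750 = -0.191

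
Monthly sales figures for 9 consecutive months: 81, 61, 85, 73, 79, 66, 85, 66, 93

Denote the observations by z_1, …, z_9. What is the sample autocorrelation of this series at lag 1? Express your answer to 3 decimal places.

Mean z̄ = (81 + 61 + 85 + 73 + 79 + 66 + 85 + 66 + 93)/9 = 76.5556
Numerator Σ_{t=1}^{8}(z_t−z̄)(z_{t+1}−z̄) = -616.8642
Denominator Σ(z_t−z̄)² = 916.2222
r_1 = -616.8642 / 916.2222 = -0.673

-0.673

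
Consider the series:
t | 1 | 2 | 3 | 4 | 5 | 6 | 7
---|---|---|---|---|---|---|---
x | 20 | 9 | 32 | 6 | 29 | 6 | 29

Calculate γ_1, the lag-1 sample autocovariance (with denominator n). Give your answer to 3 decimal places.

-100.399

Mean x̄ = (20 + 9 + 32 + 6 + 29 + 6 + 29)/7 = 18.7143
Deviations: 1.2857, -9.7143, 13.2857, -12.7143, 10.2857, -12.7143, 10.2857
Σ_{t=1}^{6}(x_t−x̄)(x_{t+1}−x̄) = -702.7959
γ_1 = -702.7959 / 7 = -100.399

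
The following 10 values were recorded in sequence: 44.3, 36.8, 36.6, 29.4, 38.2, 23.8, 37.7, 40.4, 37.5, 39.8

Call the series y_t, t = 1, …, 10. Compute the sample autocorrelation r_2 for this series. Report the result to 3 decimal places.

0.181

Mean ȳ = (44.3 + 36.8 + 36.6 + 29.4 + 38.2 + 23.8 + 37.7 + 40.4 + 37.5 + 39.8)/10 = 36.4500
Numerator Σ_{t=1}^{8}(y_t−ȳ)(y_{t+2}−ȳ) = 54.9200
Denominator Σ(y_t−ȳ)² = 304.0450
r_2 = 54.9200 / 304.0450 = 0.181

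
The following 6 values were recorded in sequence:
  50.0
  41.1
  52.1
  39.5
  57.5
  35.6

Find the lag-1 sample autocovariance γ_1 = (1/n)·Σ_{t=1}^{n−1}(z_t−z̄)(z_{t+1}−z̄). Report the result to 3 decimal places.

-47.214

Mean z̄ = (50.0 + 41.1 + 52.1 + 39.5 + 57.5 + 35.6)/6 = 45.9667
Σ_{t=1}^{5}(z_t−z̄)(z_{t+1}−z̄) = -283.2844
γ_1 = -283.2844 / 6 = -47.214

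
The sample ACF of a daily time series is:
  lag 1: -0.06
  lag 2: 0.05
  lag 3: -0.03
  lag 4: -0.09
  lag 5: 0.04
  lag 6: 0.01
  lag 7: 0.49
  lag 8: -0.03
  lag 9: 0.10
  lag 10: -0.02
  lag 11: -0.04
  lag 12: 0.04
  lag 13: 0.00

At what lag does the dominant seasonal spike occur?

7

The largest autocorrelation is r_7 = 0.49; the remaining lags stay at or below 0.10.
The dominant spike at lag 7 indicates a seasonal period of 7.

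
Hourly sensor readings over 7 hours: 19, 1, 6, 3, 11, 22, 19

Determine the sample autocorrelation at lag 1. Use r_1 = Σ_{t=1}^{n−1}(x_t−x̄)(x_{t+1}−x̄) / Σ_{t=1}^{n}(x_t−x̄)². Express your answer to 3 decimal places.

0.240

Mean x̄ = (19 + 1 + 6 + 3 + 11 + 22 + 19)/7 = 11.5714
Deviations from mean: 7.4286, -10.5714, -5.5714, -8.5714, -0.5714, 10.4286, 7.4286
Numerator Σ_{t=1}^{6}(x_t−x̄)(x_{t+1}−x̄) = 104.5306
Denominator Σ(x_t−x̄)² = 435.7143
r_1 = 104.5306 / 435.7143 = 0.240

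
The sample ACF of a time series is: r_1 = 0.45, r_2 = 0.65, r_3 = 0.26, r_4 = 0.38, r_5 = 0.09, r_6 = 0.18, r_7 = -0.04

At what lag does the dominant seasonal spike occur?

The largest autocorrelation is r_2 = 0.65; the remaining lags stay at or below 0.45.
The dominant spike at lag 2 indicates a seasonal period of 2.

2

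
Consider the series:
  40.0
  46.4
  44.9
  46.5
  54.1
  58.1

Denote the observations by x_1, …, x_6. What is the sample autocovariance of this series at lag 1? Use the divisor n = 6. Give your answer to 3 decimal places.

Mean x̄ = (40.0 + 46.4 + 44.9 + 46.5 + 54.1 + 58.1)/6 = 48.3333
Deviations: -8.3333, -1.9333, -3.4333, -1.8333, 5.7667, 9.7667
Σ_{t=1}^{5}(x_t−x̄)(x_{t+1}−x̄) = 74.7922
γ_1 = 74.7922 / 6 = 12.465

12.465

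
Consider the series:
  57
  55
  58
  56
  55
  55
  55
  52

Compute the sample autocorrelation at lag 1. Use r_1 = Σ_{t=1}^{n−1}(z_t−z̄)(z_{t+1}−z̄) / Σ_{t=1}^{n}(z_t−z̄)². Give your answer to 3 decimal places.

Mean z̄ = (57 + 55 + 58 + 56 + 55 + 55 + 55 + 52)/8 = 55.3750
Deviations from mean: 1.6250, -0.3750, 2.6250, 0.6250, -0.3750, -0.3750, -0.3750, -3.3750
Σ(z_t−z̄)(z_{t+1}−z̄) = (-0.6094) + (-0.9844) + (1.6406) + (-0.2344) + (0.1406) + (0.1406) + (1.2656) = 1.3594
Denominator Σ(z_t−z̄)² = 21.8750
r_1 = 1.3594 / 21.8750 = 0.062

0.062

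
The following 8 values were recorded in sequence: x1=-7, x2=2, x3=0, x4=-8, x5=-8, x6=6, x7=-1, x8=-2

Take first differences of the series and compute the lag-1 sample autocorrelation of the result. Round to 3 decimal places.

First differences Δx: 9, -2, -8, 0, 14, -7, -1
Mean of differences = 0.7143
Numerator Σ(Δx_t−Δx̄)(Δx_{t+1}−Δx̄) = -91.3673
Denominator Σ(Δx_t−Δx̄)² = 391.4286
r_1(Δx) = -91.3673 / 391.4286 = -0.233

-0.233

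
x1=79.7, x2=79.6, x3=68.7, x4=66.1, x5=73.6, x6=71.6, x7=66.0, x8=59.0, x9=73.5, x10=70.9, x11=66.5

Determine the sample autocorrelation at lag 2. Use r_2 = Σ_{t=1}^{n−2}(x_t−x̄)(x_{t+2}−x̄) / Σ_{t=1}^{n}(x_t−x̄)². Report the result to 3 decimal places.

-0.328

Mean x̄ = (79.7 + 79.6 + 68.7 + 66.1 + 73.6 + 71.6 + 66.0 + 59.0 + 73.5 + 70.9 + 66.5)/11 = 70.4727
Numerator Σ_{t=1}^{9}(x_t−x̄)(x_{t+2}−x̄) = -124.1306
Denominator Σ(x_t−x̄)² = 378.5218
r_2 = -124.1306 / 378.5218 = -0.328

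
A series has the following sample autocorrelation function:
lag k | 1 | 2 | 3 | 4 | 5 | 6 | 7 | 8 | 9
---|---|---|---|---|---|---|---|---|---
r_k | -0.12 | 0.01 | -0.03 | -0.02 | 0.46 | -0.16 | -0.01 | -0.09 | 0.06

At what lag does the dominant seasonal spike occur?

5

The largest autocorrelation is r_5 = 0.46; the remaining lags stay at or below 0.06.
The dominant spike at lag 5 indicates a seasonal period of 5.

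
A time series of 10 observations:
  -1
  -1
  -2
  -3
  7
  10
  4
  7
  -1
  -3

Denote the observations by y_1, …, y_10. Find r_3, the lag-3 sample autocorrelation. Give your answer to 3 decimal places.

Mean ȳ = (-1 − 1 − 2 − 3 + 7 + 10 + 4 + 7 − 1 − 3)/10 = 1.7000
Σ(y_t−ȳ)(y_{t+3}−ȳ) = (12.6900) + (-14.3100) + (-30.7100) + (-10.8100) + (28.0900) + (-22.4100) + (-10.8100) = -48.2700
Denominator Σ(y_t−ȳ)² = 210.1000
r_3 = -48.2700 / 210.1000 = -0.230

-0.230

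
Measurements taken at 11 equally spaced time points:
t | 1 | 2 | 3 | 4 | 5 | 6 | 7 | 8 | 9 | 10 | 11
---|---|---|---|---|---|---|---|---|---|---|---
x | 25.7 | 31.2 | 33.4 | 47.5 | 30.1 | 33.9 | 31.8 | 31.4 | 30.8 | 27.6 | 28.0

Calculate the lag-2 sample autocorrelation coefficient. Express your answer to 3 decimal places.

Mean x̄ = (25.7 + 31.2 + 33.4 + 47.5 + 30.1 + 33.9 + 31.8 + 31.4 + 30.8 + 27.6 + 28.0)/11 = 31.9455
Numerator Σ_{t=1}^{9}(x_t−x̄)(x_{t+2}−x̄) = 13.2968
Denominator Σ(x_t−x̄)² = 326.9273
r_2 = 13.2968 / 326.9273 = 0.041

0.041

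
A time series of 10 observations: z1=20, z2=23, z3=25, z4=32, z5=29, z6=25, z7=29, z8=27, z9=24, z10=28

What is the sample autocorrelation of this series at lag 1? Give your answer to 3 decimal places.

Mean z̄ = (20 + 23 + 25 + 32 + 29 + 25 + 29 + 27 + 24 + 28)/10 = 26.2000
Numerator Σ_{t=1}^{9}(z_t−z̄)(z_{t+1}−z̄) = 22.7600
Denominator Σ(z_t−z̄)² = 109.6000
r_1 = 22.7600 / 109.6000 = 0.208

0.208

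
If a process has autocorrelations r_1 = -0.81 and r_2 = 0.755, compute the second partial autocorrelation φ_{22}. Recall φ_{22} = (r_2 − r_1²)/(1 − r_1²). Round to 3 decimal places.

0.288

φ_{22} = (r_2 − r_1²) / (1 − r_1²)
r_1² = (-0.81)² = 0.6561
Numerator = 0.755 − 0.6561 = 0.0989; denominator = 1 − 0.6561 = 0.3439
φ_{22} = 0.0989 / 0.3439 = 0.288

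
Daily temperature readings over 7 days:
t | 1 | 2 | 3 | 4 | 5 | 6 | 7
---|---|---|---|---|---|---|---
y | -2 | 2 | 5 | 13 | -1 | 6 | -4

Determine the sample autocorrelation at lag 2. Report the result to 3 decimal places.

0.158

Mean ȳ = (-2 + 2 + 5 + 13 − 1 + 6 − 4)/7 = 2.7143
Σ(y_t−ȳ)(y_{t+2}−ȳ) = (-10.7755) + (-7.3469) + (-8.4898) + (33.7959) + (24.9388) = 32.1224
Denominator Σ(y_t−ȳ)² = 203.4286
r_2 = 32.1224 / 203.4286 = 0.158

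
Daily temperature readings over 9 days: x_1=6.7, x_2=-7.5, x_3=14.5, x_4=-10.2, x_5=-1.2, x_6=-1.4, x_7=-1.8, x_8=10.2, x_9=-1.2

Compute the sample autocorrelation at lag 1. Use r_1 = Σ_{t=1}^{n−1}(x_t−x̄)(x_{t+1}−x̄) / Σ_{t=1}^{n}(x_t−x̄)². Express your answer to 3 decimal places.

Mean x̄ = (6.7 − 7.5 + 14.5 − 10.2 − 1.2 − 1.4 − 1.8 + 10.2 − 1.2)/9 = 0.9000
Numerator Σ_{t=1}^{8}(x_t−x̄)(x_{t+1}−x̄) = -324.2100
Denominator Σ(x_t−x̄)² = 520.2600
r_1 = -324.2100 / 520.2600 = -0.623

-0.623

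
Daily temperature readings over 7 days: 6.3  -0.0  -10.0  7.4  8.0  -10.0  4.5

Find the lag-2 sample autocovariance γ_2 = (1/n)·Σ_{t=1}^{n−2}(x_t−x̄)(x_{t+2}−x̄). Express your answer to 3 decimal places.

Mean x̄ = (6.3 − 0.0 − 10.0 + 7.4 + 8.0 − 10.0 + 4.5)/7 = 0.8857
Deviations: 5.4143, -0.8857, -10.8857, 6.5143, 7.1143, -10.8857, 3.6143
Σ_{t=1}^{5}(x_t−x̄)(x_{t+2}−x̄) = -187.3518
γ_2 = -187.3518 / 7 = -26.765

-26.765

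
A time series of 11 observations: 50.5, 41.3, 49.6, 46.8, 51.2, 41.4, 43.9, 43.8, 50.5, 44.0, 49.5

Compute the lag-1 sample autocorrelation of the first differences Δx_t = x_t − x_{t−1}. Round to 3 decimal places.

First differences Δx: -9.2, 8.3, -2.8, 4.4, -9.8, 2.5, -0.1, 6.7, -6.5, 5.5
Mean of differences = -0.1000
Numerator Σ(Δx_t−Δx̄)(Δx_{t+1}−Δx̄) = -259.5000
Denominator Σ(Δx_t−Δx̄)² = 400.3200
r_1(Δx) = -259.5000 / 400.3200 = -0.648

-0.648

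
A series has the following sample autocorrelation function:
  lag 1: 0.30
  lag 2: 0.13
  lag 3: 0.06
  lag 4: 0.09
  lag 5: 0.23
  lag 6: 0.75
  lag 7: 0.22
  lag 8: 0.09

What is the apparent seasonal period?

6

The largest autocorrelation is r_6 = 0.75; the remaining lags stay at or below 0.30. The elevated value at lag 1 (0.30), dropping to 0.13 at lag 2, reflects decaying short-term dependence rather than seasonality.
The dominant spike at lag 6 indicates a seasonal period of 6.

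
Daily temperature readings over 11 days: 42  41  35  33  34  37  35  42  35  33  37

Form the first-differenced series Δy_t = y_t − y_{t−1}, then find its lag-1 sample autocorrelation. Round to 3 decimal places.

First differences Δy: -1, -6, -2, 1, 3, -2, 7, -7, -2, 4
Mean of differences = -0.5000
Numerator Σ(Δy_t−Δȳ)(Δy_{t+1}−Δȳ) = -48.2500
Denominator Σ(Δy_t−Δȳ)² = 170.5000
r_1(Δy) = -48.2500 / 170.5000 = -0.283

-0.283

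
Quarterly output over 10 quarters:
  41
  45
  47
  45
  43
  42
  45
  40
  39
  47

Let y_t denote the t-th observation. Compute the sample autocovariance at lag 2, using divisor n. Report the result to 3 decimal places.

Mean ȳ = (41 + 45 + 47 + 45 + 43 + 42 + 45 + 40 + 39 + 47)/10 = 43.4000
Σ_{t=1}^{8}(y_t−ȳ)(y_{t+2}−ȳ) = -24.9200
γ_2 = -24.9200 / 10 = -2.492

-2.492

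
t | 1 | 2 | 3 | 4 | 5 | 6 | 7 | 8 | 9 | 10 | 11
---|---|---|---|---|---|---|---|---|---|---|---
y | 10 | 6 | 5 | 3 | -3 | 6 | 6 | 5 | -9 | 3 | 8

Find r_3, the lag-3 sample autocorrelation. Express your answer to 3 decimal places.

Mean ȳ = (10 + 6 + 5 + 3 − 3 + 6 + 6 + 5 − 9 + 3 + 8)/11 = 3.6364
Numerator Σ_{t=1}^{8}(y_t−ȳ)(y_{t+3}−ȳ) = -52.4876
Denominator Σ(y_t−ȳ)² = 284.5455
r_3 = -52.4876 / 284.5455 = -0.184

-0.184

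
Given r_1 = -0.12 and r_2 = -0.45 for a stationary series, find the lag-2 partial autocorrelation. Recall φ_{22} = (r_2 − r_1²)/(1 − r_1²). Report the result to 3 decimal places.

φ_{22} = (r_2 − r_1²) / (1 − r_1²)
r_1² = (-0.12)² = 0.0144
Numerator = -0.45 − 0.0144 = -0.4644; denominator = 1 − 0.0144 = 0.9856
φ_{22} = -0.4644 / 0.9856 = -0.471

-0.471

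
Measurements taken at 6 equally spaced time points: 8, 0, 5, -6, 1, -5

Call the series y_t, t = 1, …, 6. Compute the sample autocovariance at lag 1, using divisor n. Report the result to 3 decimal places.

-6.875

Mean ȳ = (8 + 0 + 5 − 6 + 1 − 5)/6 = 0.5000
Deviations: 7.5000, -0.5000, 4.5000, -6.5000, 0.5000, -5.5000
Σ_{t=1}^{5}(y_t−ȳ)(y_{t+1}−ȳ) = -41.2500
γ_1 = -41.2500 / 6 = -6.875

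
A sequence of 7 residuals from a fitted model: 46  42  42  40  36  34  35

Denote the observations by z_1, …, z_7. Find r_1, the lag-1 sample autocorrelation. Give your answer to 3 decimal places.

0.555

Mean z̄ = (46 + 42 + 42 + 40 + 36 + 34 + 35)/7 = 39.2857
Deviations from mean: 6.7143, 2.7143, 2.7143, 0.7143, -3.2857, -5.2857, -4.2857
Numerator Σ_{t=1}^{6}(z_t−z̄)(z_{t+1}−z̄) = 65.2041
Denominator Σ(z_t−z̄)² = 117.4286
r_1 = 65.2041 / 117.4286 = 0.555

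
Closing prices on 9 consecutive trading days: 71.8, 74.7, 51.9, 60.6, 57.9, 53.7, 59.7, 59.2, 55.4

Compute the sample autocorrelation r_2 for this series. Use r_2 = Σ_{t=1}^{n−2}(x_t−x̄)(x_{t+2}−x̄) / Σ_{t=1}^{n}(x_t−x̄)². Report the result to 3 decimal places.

-0.120

Mean x̄ = (71.8 + 74.7 + 51.9 + 60.6 + 57.9 + 53.7 + 59.7 + 59.2 + 55.4)/9 = 60.5444
Σ(x_t−x̄)(x_{t+2}−x̄) = (-97.2980) + (0.7864) + (22.8598) + (-0.3802) + (2.2331) + (9.2020) + (4.3442) = -58.2528
Denominator Σ(x_t−x̄)² = 484.6222
r_2 = -58.2528 / 484.6222 = -0.120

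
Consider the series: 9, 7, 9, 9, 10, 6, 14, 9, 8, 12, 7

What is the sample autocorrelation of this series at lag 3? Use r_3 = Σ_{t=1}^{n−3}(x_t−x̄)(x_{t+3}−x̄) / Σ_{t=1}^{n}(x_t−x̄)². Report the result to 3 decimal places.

Mean x̄ = (9 + 7 + 9 + 9 + 10 + 6 + 14 + 9 + 8 + 12 + 7)/11 = 9.0909
Numerator Σ_{t=1}^{8}(x_t−x̄)(x_{t+3}−x̄) = 15.7025
Denominator Σ(x_t−x̄)² = 52.9091
r_3 = 15.7025 / 52.9091 = 0.297

0.297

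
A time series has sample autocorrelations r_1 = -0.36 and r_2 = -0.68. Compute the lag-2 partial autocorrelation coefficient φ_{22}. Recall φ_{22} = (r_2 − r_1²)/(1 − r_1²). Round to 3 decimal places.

φ_{22} = (r_2 − r_1²) / (1 − r_1²)
r_1² = (-0.36)² = 0.1296
Numerator = -0.68 − 0.1296 = -0.8096; denominator = 1 − 0.1296 = 0.8704
φ_{22} = -0.8096 / 0.8704 = -0.930

-0.930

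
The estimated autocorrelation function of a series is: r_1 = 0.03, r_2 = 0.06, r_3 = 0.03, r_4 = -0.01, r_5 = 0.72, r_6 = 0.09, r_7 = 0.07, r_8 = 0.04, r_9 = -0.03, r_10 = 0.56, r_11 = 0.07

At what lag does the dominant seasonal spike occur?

The largest autocorrelation is r_5 = 0.72, with a weaker echo at lag 10 (0.56); the remaining lags stay at or below 0.09.
The dominant spike at lag 5 indicates a seasonal period of 5.

5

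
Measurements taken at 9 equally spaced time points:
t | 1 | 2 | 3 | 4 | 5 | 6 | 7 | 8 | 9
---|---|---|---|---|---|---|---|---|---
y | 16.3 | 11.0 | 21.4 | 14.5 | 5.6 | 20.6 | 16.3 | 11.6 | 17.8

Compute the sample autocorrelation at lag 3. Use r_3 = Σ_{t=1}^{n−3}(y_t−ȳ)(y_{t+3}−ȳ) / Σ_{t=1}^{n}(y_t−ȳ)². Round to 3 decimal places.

0.600

Mean ȳ = (16.3 + 11.0 + 21.4 + 14.5 + 5.6 + 20.6 + 16.3 + 11.6 + 17.8)/9 = 15.0111
Σ(y_t−ȳ)(y_{t+3}−ȳ) = (-0.6588) + (37.7490) + (35.7068) + (-0.6588) + (32.1023) + (15.5868) = 119.8274
Denominator Σ(y_t−ȳ)² = 199.7089
r_3 = 119.8274 / 199.7089 = 0.600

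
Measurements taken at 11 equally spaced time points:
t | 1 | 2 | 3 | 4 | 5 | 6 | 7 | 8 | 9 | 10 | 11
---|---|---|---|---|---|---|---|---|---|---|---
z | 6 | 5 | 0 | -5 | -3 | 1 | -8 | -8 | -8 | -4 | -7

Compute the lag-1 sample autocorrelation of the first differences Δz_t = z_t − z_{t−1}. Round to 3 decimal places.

-0.209

First differences Δz: -1, -5, -5, 2, 4, -9, 0, 0, 4, -3
Mean of differences = -1.3000
Numerator Σ(Δz_t−Δz̄)(Δz_{t+1}−Δz̄) = -33.3900
Denominator Σ(Δz_t−Δz̄)² = 160.1000
r_1(Δz) = -33.3900 / 160.1000 = -0.209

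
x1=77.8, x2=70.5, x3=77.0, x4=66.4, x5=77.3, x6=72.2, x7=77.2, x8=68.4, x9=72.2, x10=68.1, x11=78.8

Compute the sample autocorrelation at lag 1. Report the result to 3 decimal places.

Mean x̄ = (77.8 + 70.5 + 77.0 + 66.4 + 77.3 + 72.2 + 77.2 + 68.4 + 72.2 + 68.1 + 78.8)/11 = 73.2636
Numerator Σ_{t=1}^{10}(x_t−x̄)(x_{t+1}−x̄) = -121.7595
Denominator Σ(x_t−x̄)² = 204.3055
r_1 = -121.7595 / 204.3055 = -0.596

-0.596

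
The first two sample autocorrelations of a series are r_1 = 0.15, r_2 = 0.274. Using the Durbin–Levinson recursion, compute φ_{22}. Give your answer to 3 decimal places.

0.257

φ_{22} = (r_2 − r_1²) / (1 − r_1²)
r_1² = (0.15)² = 0.0225
Numerator = 0.274 − 0.0225 = 0.2515; denominator = 1 − 0.0225 = 0.9775
φ_{22} = 0.2515 / 0.9775 = 0.257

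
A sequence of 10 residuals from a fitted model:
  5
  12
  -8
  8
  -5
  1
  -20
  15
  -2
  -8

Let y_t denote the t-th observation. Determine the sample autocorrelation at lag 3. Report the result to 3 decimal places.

-0.107

Mean ȳ = (5 + 12 − 8 + 8 − 5 + 1 − 20 + 15 − 2 − 8)/10 = -0.2000
Σ(y_t−ȳ)(y_{t+3}−ȳ) = (42.6400) + (-58.5600) + (-9.3600) + (-162.3600) + (-72.9600) + (-2.1600) + (154.4400) = -108.3200
Denominator Σ(y_t−ȳ)² = 1015.6000
r_3 = -108.3200 / 1015.6000 = -0.107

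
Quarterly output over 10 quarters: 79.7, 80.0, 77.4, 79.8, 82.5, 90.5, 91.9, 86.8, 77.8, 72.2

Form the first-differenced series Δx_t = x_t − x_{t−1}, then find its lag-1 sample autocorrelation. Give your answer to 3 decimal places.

0.545

First differences Δx: 0.3, -2.6, 2.4, 2.7, 8.0, 1.4, -5.1, -9.0, -5.6
Mean of differences = -0.8333
Numerator Σ(Δx_t−Δx̄)(Δx_{t+1}−Δx̄) = 118.8922
Denominator Σ(Δx_t−Δx̄)² = 217.9800
r_1(Δx) = 118.8922 / 217.9800 = 0.545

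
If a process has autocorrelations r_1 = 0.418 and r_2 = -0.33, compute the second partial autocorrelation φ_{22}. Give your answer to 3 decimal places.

φ_{22} = (r_2 − r_1²) / (1 − r_1²)
r_1² = (0.418)² = 0.174724
Numerator = -0.33 − 0.1747 = -0.5047; denominator = 1 − 0.1747 = 0.8253
φ_{22} = -0.5047 / 0.8253 = -0.612

-0.612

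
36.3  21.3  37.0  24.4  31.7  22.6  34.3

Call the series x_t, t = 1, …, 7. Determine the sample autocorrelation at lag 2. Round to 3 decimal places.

0.569

Mean x̄ = (36.3 + 21.3 + 37.0 + 24.4 + 31.7 + 22.6 + 34.3)/7 = 29.6571
Σ(x_t−x̄)(x_{t+2}−x̄) = (48.7776) + (43.9347) + (15.0004) + (37.1004) + (9.4847) = 154.2978
Denominator Σ(x_t−x̄)² = 271.0571
r_2 = 154.2978 / 271.0571 = 0.569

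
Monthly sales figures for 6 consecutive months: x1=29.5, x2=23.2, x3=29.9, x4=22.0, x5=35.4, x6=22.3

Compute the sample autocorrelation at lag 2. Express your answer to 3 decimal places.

Mean x̄ = (29.5 + 23.2 + 29.9 + 22.0 + 35.4 + 22.3)/6 = 27.0500
Numerator Σ_{t=1}^{4}(x_t−x̄)(x_{t+2}−x̄) = 74.2100
Denominator Σ(x_t−x̄)² = 146.7350
r_2 = 74.2100 / 146.7350 = 0.506

0.506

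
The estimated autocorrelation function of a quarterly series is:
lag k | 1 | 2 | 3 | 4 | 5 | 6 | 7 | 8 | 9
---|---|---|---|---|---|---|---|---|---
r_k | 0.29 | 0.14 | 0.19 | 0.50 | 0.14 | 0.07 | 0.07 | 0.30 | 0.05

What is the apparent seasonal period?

The largest autocorrelation is r_4 = 0.50, with a weaker echo at lag 8 (0.30); the remaining lags stay at or below 0.29. The elevated value at lag 1 (0.29), dropping to 0.14 at lag 2, reflects decaying short-term dependence rather than seasonality.
The dominant spike at lag 4 indicates a seasonal period of 4.

4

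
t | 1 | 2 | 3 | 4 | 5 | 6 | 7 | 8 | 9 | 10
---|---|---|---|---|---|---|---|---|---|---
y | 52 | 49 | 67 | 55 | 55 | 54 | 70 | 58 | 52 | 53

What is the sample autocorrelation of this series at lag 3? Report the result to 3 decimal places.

Mean ȳ = (52 + 49 + 67 + 55 + 55 + 54 + 70 + 58 + 52 + 53)/10 = 56.5000
Σ(y_t−ȳ)(y_{t+3}−ȳ) = (6.7500) + (11.2500) + (-26.2500) + (-20.2500) + (-2.2500) + (11.2500) + (-47.2500) = -66.7500
Denominator Σ(y_t−ȳ)² = 414.5000
r_3 = -66.7500 / 414.5000 = -0.161

-0.161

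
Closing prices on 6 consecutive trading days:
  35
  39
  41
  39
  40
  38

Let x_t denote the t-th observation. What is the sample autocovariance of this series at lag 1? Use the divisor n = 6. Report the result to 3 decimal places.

Mean x̄ = (35 + 39 + 41 + 39 + 40 + 38)/6 = 38.6667
Σ_{t=1}^{5}(x_t−x̄)(x_{t+1}−x̄) = -0.1111
γ_1 = -0.1111 / 6 = -0.019

-0.019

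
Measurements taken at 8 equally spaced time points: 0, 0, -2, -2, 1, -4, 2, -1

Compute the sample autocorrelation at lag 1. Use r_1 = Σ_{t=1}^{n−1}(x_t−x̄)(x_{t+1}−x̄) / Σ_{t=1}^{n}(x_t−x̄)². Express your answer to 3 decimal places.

Mean x̄ = (0 + 0 − 2 − 2 + 1 − 4 + 2 − 1)/8 = -0.7500
Σ(x_t−x̄)(x_{t+1}−x̄) = (0.5625) + (-0.9375) + (1.5625) + (-2.1875) + (-5.6875) + (-8.9375) + (-0.6875) = -16.3125
Denominator Σ(x_t−x̄)² = 25.5000
r_1 = -16.3125 / 25.5000 = -0.640

-0.640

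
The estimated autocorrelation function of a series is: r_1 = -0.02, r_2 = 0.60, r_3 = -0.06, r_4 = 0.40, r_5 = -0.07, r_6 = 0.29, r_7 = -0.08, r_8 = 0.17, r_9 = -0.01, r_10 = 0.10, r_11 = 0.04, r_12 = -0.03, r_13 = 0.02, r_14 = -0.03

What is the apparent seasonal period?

The largest autocorrelation is r_2 = 0.60, with weaker echoes at lags 4 (0.40), 6 (0.29) and 8 (0.17); the remaining lags stay at or below 0.10.
The dominant spike at lag 2 indicates a seasonal period of 2.

2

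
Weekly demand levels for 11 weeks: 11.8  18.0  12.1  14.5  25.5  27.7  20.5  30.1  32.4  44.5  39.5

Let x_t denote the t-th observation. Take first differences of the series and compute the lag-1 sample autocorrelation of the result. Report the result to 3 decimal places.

First differences Δx: 6.2, -5.9, 2.4, 11.0, 2.2, -7.2, 9.6, 2.3, 12.1, -5.0
Mean of differences = 2.7700
Numerator Σ(Δx_t−Δx̄)(Δx_{t+1}−Δx̄) = -176.7679
Denominator Σ(Δx_t−Δx̄)² = 448.8210
r_1(Δx) = -176.7679 / 448.8210 = -0.394

-0.394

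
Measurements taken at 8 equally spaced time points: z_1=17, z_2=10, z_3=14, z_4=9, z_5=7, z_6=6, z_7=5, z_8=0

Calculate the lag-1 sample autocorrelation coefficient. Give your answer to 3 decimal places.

Mean z̄ = (17 + 10 + 14 + 9 + 7 + 6 + 5 + 0)/8 = 8.5000
Deviations from mean: 8.5000, 1.5000, 5.5000, 0.5000, -1.5000, -2.5000, -3.5000, -8.5000
Numerator Σ_{t=1}^{7}(z_t−z̄)(z_{t+1}−z̄) = 65.2500
Denominator Σ(z_t−z̄)² = 198.0000
r_1 = 65.2500 / 198.0000 = 0.330

0.330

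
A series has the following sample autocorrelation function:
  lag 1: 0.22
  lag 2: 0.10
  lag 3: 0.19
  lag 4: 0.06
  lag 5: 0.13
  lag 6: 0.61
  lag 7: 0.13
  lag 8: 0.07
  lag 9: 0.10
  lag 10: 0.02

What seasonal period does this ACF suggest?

The largest autocorrelation is r_6 = 0.61; the remaining lags stay at or below 0.22. The elevated value at lag 1 (0.22), dropping to 0.10 at lag 2, reflects decaying short-term dependence rather than seasonality.
The dominant spike at lag 6 indicates a seasonal period of 6.

6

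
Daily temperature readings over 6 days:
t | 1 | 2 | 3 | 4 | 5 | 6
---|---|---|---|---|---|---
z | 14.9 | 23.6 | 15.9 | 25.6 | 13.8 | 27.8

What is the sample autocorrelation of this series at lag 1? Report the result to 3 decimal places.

Mean z̄ = (14.9 + 23.6 + 15.9 + 25.6 + 13.8 + 27.8)/6 = 20.2667
Σ(z_t−z̄)(z_{t+1}−z̄) = (-17.8889) + (-14.5556) + (-23.2889) + (-34.4889) + (-48.7156) = -138.9378
Denominator Σ(z_t−z̄)² = 185.9933
r_1 = -138.9378 / 185.9933 = -0.747

-0.747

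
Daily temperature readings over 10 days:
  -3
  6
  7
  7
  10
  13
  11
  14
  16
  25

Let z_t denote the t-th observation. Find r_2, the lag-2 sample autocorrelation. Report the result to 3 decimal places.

Mean z̄ = (-3 + 6 + 7 + 7 + 10 + 13 + 11 + 14 + 16 + 25)/10 = 10.6000
Numerator Σ_{t=1}^{8}(z_t−z̄)(z_{t+2}−z̄) = 118.0800
Denominator Σ(z_t−z̄)² = 486.4000
r_2 = 118.0800 / 486.4000 = 0.243

0.243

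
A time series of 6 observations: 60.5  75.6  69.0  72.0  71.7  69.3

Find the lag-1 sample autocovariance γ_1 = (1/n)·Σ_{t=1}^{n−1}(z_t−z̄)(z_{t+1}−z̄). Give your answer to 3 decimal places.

Mean z̄ = (60.5 + 75.6 + 69.0 + 72.0 + 71.7 + 69.3)/6 = 69.6833
Deviations: -9.1833, 5.9167, -0.6833, 2.3167, 2.0167, -0.3833
Σ_{t=1}^{5}(z_t−z̄)(z_{t+1}−z̄) = -56.0619
γ_1 = -56.0619 / 6 = -9.344

-9.344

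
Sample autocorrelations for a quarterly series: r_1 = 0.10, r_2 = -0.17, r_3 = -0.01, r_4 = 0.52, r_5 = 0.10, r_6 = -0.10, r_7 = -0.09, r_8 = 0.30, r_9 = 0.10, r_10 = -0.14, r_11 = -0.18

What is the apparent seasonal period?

The largest autocorrelation is r_4 = 0.52, with a weaker echo at lag 8 (0.30); the remaining lags stay at or below 0.10.
The dominant spike at lag 4 indicates a seasonal period of 4.

4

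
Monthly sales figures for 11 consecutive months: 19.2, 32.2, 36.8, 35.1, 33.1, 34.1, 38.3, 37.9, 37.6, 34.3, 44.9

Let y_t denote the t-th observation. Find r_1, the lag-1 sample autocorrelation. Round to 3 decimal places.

0.120

Mean ȳ = (19.2 + 32.2 + 36.8 + 35.1 + 33.1 + 34.1 + 38.3 + 37.9 + 37.6 + 34.3 + 44.9)/11 = 34.8636
Numerator Σ_{t=1}^{10}(y_t−ȳ)(y_{t+1}−ȳ) = 46.8714
Denominator Σ(y_t−ȳ)² = 389.5055
r_1 = 46.8714 / 389.5055 = 0.120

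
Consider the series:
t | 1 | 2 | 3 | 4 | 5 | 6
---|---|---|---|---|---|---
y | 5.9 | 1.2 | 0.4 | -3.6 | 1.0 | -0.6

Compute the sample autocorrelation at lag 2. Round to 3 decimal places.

0.039

Mean ȳ = (5.9 + 1.2 + 0.4 − 3.6 + 1.0 − 0.6)/6 = 0.7167
Deviations from mean: 5.1833, 0.4833, -0.3167, -4.3167, 0.2833, -1.3167
Σ(y_t−ȳ)(y_{t+2}−ȳ) = (-1.6414) + (-2.0864) + (-0.0897) + (5.6836) = 1.8661
Denominator Σ(y_t−ȳ)² = 47.6483
r_2 = 1.8661 / 47.6483 = 0.039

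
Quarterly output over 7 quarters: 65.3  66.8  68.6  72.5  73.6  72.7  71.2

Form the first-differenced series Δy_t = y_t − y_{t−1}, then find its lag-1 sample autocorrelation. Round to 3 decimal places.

First differences Δy: 1.5, 1.8, 3.9, 1.1, -0.9, -1.5
Mean of differences = 0.9833
Numerator Σ(Δy_t−Δȳ)(Δy_{t+1}−Δȳ) = 7.6014
Denominator Σ(Δy_t−Δȳ)² = 19.1683
r_1(Δy) = 7.6014 / 19.1683 = 0.397

0.397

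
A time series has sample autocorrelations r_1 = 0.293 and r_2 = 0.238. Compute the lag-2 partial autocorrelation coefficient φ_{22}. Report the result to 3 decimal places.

φ_{22} = (r_2 − r_1²) / (1 − r_1²)
r_1² = (0.293)² = 0.085849
Numerator = 0.238 − 0.0858 = 0.1522; denominator = 1 − 0.0858 = 0.9142
φ_{22} = 0.1522 / 0.9142 = 0.166

0.166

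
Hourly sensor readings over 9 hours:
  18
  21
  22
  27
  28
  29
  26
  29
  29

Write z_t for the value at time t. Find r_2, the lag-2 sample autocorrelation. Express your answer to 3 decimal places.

0.235

Mean z̄ = (18 + 21 + 22 + 27 + 28 + 29 + 26 + 29 + 29)/9 = 25.4444
Σ(z_t−z̄)(z_{t+2}−z̄) = (25.6420) + (-6.9136) + (-8.8025) + (5.5309) + (1.4198) + (12.6420) + (1.9753) = 31.4938
Denominator Σ(z_t−z̄)² = 134.2222
r_2 = 31.4938 / 134.2222 = 0.235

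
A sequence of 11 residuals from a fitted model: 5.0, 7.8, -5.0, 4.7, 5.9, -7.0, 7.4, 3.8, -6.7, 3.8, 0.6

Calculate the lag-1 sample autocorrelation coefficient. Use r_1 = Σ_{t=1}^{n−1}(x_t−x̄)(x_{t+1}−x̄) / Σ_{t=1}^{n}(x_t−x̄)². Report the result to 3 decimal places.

-0.454

Mean x̄ = (5.0 + 7.8 − 5.0 + 4.7 + 5.9 − 7.0 + 7.4 + 3.8 − 6.7 + 3.8 + 0.6)/11 = 1.8455
Numerator Σ_{t=1}^{10}(x_t−x̄)(x_{t+1}−x̄) = -139.9239
Denominator Σ(x_t−x̄)² = 308.1673
r_1 = -139.9239 / 308.1673 = -0.454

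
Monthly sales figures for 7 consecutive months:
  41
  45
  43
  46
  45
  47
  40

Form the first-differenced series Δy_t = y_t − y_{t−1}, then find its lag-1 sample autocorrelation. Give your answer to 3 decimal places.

First differences Δy: 4, -2, 3, -1, 2, -7
Mean of differences = -0.1667
Numerator Σ(Δy_t−Δȳ)(Δy_{t+1}−Δȳ) = -32.6944
Denominator Σ(Δy_t−Δȳ)² = 82.8333
r_1(Δy) = -32.6944 / 82.8333 = -0.395

-0.395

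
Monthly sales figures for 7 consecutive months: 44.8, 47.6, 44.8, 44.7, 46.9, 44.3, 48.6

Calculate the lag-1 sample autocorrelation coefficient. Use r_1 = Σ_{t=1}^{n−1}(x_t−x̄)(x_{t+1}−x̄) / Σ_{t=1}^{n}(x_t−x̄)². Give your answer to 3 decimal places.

Mean x̄ = (44.8 + 47.6 + 44.8 + 44.7 + 46.9 + 44.3 + 48.6)/7 = 45.9571
Deviations from mean: -1.1571, 1.6429, -1.1571, -1.2571, 0.9429, -1.6571, 2.6429
Σ(x_t−x̄)(x_{t+1}−x̄) = (-1.9010) + (-1.9010) + (1.4547) + (-1.1853) + (-1.5624) + (-4.3796) = -9.4747
Denominator Σ(x_t−x̄)² = 17.5771
r_1 = -9.4747 / 17.5771 = -0.539

-0.539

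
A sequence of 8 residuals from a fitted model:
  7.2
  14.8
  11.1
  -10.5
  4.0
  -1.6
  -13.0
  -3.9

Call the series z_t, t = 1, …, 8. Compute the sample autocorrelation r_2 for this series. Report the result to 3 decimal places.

Mean z̄ = (7.2 + 14.8 + 11.1 − 10.5 + 4.0 − 1.6 − 13.0 − 3.9)/8 = 1.0125
Numerator Σ_{t=1}^{6}(z_t−z̄)(z_{t+2}−z̄) = -65.1278
Denominator Σ(z_t−z̄)² = 698.9088
r_2 = -65.1278 / 698.9088 = -0.093

-0.093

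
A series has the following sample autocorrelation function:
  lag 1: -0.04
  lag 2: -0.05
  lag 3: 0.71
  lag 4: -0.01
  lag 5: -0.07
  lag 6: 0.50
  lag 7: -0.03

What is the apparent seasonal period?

3

The largest autocorrelation is r_3 = 0.71, with a weaker echo at lag 6 (0.50); the remaining lags stay at or below -0.01.
The dominant spike at lag 3 indicates a seasonal period of 3.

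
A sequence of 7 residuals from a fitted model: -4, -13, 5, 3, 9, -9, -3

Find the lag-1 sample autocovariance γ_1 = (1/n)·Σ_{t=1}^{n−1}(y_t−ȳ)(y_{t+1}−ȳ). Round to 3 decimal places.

-5.216

Mean ȳ = (-4 − 13 + 5 + 3 + 9 − 9 − 3)/7 = -1.7143
Σ_{t=1}^{6}(y_t−ȳ)(y_{t+1}−ȳ) = -36.5102
γ_1 = -36.5102 / 7 = -5.216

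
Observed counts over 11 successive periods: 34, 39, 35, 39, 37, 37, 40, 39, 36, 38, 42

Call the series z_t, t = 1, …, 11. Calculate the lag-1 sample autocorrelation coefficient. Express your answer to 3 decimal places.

-0.231

Mean z̄ = (34 + 39 + 35 + 39 + 37 + 37 + 40 + 39 + 36 + 38 + 42)/11 = 37.8182
Numerator Σ_{t=1}^{10}(z_t−z̄)(z_{t+1}−z̄) = -12.3967
Denominator Σ(z_t−z̄)² = 53.6364
r_1 = -12.3967 / 53.6364 = -0.231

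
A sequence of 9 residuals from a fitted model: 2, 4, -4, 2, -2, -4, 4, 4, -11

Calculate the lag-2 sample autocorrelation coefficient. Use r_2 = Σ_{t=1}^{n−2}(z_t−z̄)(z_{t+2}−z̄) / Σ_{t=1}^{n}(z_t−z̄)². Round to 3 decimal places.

-0.337

Mean z̄ = (2 + 4 − 4 + 2 − 2 − 4 + 4 + 4 − 11)/9 = -0.5556
Σ(z_t−z̄)(z_{t+2}−z̄) = (-8.8025) + (11.6420) + (4.9753) + (-8.8025) + (-6.5802) + (-15.6914) + (-47.5802) = -70.8395
Denominator Σ(z_t−z̄)² = 210.2222
r_2 = -70.8395 / 210.2222 = -0.337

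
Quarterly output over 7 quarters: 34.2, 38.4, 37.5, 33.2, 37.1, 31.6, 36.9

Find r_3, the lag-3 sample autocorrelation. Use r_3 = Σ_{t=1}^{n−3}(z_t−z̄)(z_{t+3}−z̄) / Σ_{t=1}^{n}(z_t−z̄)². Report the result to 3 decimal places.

-0.084

Mean z̄ = (34.2 + 38.4 + 37.5 + 33.2 + 37.1 + 31.6 + 36.9)/7 = 35.5571
Deviations from mean: -1.3571, 2.8429, 1.9429, -2.3571, 1.5429, -3.9571, 1.3429
Σ(z_t−z̄)(z_{t+3}−z̄) = (3.1990) + (4.3861) + (-7.6882) + (-3.1653) = -3.2684
Denominator Σ(z_t−z̄)² = 39.0971
r_3 = -3.2684 / 39.0971 = -0.084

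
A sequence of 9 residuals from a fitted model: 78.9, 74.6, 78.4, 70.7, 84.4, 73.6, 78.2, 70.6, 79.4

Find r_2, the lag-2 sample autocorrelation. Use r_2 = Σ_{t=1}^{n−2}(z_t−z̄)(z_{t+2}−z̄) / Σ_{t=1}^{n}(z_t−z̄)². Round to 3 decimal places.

0.506

Mean z̄ = (78.9 + 74.6 + 78.4 + 70.7 + 84.4 + 73.6 + 78.2 + 70.6 + 79.4)/9 = 76.5333
Σ(z_t−z̄)(z_{t+2}−z̄) = (4.4178) + (11.2778) + (14.6844) + (17.1111) + (13.1111) + (17.4044) + (4.7778) = 82.7844
Denominator Σ(z_t−z̄)² = 163.5400
r_2 = 82.7844 / 163.5400 = 0.506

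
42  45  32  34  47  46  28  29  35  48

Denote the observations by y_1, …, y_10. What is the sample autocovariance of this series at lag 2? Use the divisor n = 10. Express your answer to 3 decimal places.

Mean ȳ = (42 + 45 + 32 + 34 + 47 + 46 + 28 + 29 + 35 + 48)/10 = 38.6000
Σ_{t=1}^{8}(y_t−ȳ)(y_{t+2}−ȳ) = -353.5200
γ_2 = -353.5200 / 10 = -35.352

-35.352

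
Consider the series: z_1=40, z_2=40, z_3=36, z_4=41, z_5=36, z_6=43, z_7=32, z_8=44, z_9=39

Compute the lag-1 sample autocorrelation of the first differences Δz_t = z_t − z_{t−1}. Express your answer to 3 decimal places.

First differences Δz: 0, -4, 5, -5, 7, -11, 12, -5
Mean of differences = -0.1250
Numerator Σ(Δz_t−Δz̄)(Δz_{t+1}−Δz̄) = -348.5156
Denominator Σ(Δz_t−Δz̄)² = 404.8750
r_1(Δz) = -348.5156 / 404.8750 = -0.861

-0.861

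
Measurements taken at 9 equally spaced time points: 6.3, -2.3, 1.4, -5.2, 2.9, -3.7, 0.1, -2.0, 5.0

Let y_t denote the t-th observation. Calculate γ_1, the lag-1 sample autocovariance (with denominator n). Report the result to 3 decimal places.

-6.556

Mean ȳ = (6.3 − 2.3 + 1.4 − 5.2 + 2.9 − 3.7 + 0.1 − 2.0 + 5.0)/9 = 0.2778
Σ_{t=1}^{8}(y_t−ȳ)(y_{t+1}−ȳ) = -59.0027
γ_1 = -59.0027 / 9 = -6.556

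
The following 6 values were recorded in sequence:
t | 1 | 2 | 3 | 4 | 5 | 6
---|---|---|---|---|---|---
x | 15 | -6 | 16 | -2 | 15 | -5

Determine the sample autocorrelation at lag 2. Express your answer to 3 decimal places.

Mean x̄ = (15 − 6 + 16 − 2 + 15 − 5)/6 = 5.5000
Deviations from mean: 9.5000, -11.5000, 10.5000, -7.5000, 9.5000, -10.5000
Σ(x_t−x̄)(x_{t+2}−x̄) = (99.7500) + (86.2500) + (99.7500) + (78.7500) = 364.5000
Denominator Σ(x_t−x̄)² = 589.5000
r_2 = 364.5000 / 589.5000 = 0.618

0.618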